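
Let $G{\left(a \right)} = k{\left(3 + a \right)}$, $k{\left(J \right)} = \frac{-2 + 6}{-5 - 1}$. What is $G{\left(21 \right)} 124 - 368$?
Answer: $- \frac{1352}{3} \approx -450.67$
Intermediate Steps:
$k{\left(J \right)} = - \frac{2}{3}$ ($k{\left(J \right)} = \frac{4}{-6} = 4 \left(- \frac{1}{6}\right) = - \frac{2}{3}$)
$G{\left(a \right)} = - \frac{2}{3}$
$G{\left(21 \right)} 124 - 368 = \left(- \frac{2}{3}\right) 124 - 368 = - \frac{248}{3} - 368 = - \frac{1352}{3}$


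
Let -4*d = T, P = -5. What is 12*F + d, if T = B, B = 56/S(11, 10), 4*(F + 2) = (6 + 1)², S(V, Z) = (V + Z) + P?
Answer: 977/8 ≈ 122.13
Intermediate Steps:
S(V, Z) = -5 + V + Z (S(V, Z) = (V + Z) - 5 = -5 + V + Z)
F = 41/4 (F = -2 + (6 + 1)²/4 = -2 + (¼)*7² = -2 + (¼)*49 = -2 + 49/4 = 41/4 ≈ 10.250)
B = 7/2 (B = 56/(-5 + 11 + 10) = 56/16 = 56*(1/16) = 7/2 ≈ 3.5000)
T = 7/2 ≈ 3.5000
d = -7/8 (d = -¼*7/2 = -7/8 ≈ -0.87500)
12*F + d = 12*(41/4) - 7/8 = 123 - 7/8 = 977/8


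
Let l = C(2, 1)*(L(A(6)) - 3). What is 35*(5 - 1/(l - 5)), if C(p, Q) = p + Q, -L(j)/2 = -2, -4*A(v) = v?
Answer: 385/2 ≈ 192.50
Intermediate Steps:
A(v) = -v/4
L(j) = 4 (L(j) = -2*(-2) = 4)
C(p, Q) = Q + p
l = 3 (l = (1 + 2)*(4 - 3) = 3*1 = 3)
35*(5 - 1/(l - 5)) = 35*(5 - 1/(3 - 5)) = 35*(5 - 1/(-2)) = 35*(5 - 1*(-½)) = 35*(5 + ½) = 35*(11/2) = 385/2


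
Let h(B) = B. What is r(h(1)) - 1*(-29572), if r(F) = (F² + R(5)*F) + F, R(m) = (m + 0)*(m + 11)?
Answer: 29654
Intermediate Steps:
R(m) = m*(11 + m)
r(F) = F² + 81*F (r(F) = (F² + (5*(11 + 5))*F) + F = (F² + (5*16)*F) + F = (F² + 80*F) + F = F² + 81*F)
r(h(1)) - 1*(-29572) = 1*(81 + 1) - 1*(-29572) = 1*82 + 29572 = 82 + 29572 = 29654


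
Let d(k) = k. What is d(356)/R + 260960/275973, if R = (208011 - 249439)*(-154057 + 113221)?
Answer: 12263338110613/12968843712644 ≈ 0.94560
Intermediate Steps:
R = 1691753808 (R = -41428*(-40836) = 1691753808)
d(356)/R + 260960/275973 = 356/1691753808 + 260960/275973 = 356*(1/1691753808) + 260960*(1/275973) = 89/422938452 + 260960/275973 = 12263338110613/12968843712644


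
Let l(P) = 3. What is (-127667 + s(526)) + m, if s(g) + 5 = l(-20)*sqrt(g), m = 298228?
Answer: 170556 + 3*sqrt(526) ≈ 1.7062e+5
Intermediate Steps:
s(g) = -5 + 3*sqrt(g)
(-127667 + s(526)) + m = (-127667 + (-5 + 3*sqrt(526))) + 298228 = (-127672 + 3*sqrt(526)) + 298228 = 170556 + 3*sqrt(526)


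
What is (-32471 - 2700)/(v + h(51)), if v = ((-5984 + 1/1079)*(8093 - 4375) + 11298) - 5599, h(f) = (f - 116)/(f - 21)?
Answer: 17515158/11076920237 ≈ 0.0015812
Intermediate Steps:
h(f) = (-116 + f)/(-21 + f)
v = -1846153193/83 (v = ((-5984 + 1/1079)*3718 + 11298) - 5599 = (-6456735/1079*3718 + 11298) - 5599 = (-1846626210/83 + 11298) - 5599 = -1845688476/83 - 5599 = -1846153193/83 ≈ -2.2243e+7)
(-32471 - 2700)/(v + h(51)) = (-32471 - 2700)/(-1846153193/83 + (-116 + 51)/(-21 + 51)) = -35171/(-1846153193/83 - 65/30) = -35171/(-1846153193/83 + (1/30)*(-65)) = -35171/(-1846153193/83 - 13/6) = -35171/(-11076920237/498) = -35171*(-498/11076920237) = 17515158/11076920237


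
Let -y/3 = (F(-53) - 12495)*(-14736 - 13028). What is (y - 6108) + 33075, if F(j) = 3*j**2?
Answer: -338804889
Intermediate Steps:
y = -338831856 (y = -3*(3*(-53)**2 - 12495)*(-14736 - 13028) = -3*(3*2809 - 12495)*(-27764) = -3*(8427 - 12495)*(-27764) = -(-12204)*(-27764) = -3*112943952 = -338831856)
(y - 6108) + 33075 = (-338831856 - 6108) + 33075 = -338837964 + 33075 = -338804889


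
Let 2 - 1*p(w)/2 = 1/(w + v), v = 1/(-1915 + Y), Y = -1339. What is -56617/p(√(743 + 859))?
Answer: -240095726110867/16960152248 - 449617507779*√178/33920304496 ≈ -14333.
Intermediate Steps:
v = -1/3254 (v = 1/(-1915 - 1339) = 1/(-3254) = -1/3254 ≈ -0.00030731)
p(w) = 4 - 2/(-1/3254 + w) (p(w) = 4 - 2/(w - 1/3254) = 4 - 2/(-1/3254 + w))
-56617/p(√(743 + 859)) = -56617*(-1 + 3254*√(743 + 859))/(8*(-814 + 1627*√(743 + 859))) = -56617*(-1 + 3254*√1602)/(8*(-814 + 1627*√1602)) = -56617*(-1 + 3254*(3*√178))/(8*(-814 + 1627*(3*√178))) = -56617*(-1 + 9762*√178)/(8*(-814 + 4881*√178))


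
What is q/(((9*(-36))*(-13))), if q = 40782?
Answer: 6797/702 ≈ 9.6823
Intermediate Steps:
q/(((9*(-36))*(-13))) = 40782/(((9*(-36))*(-13))) = 40782/((-324*(-13))) = 40782/4212 = 40782*(1/4212) = 6797/702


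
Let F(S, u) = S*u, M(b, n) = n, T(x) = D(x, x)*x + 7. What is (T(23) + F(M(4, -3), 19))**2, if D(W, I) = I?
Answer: 229441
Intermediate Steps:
T(x) = 7 + x**2 (T(x) = x*x + 7 = x**2 + 7 = 7 + x**2)
(T(23) + F(M(4, -3), 19))**2 = ((7 + 23**2) - 3*19)**2 = ((7 + 529) - 57)**2 = (536 - 57)**2 = 479**2 = 229441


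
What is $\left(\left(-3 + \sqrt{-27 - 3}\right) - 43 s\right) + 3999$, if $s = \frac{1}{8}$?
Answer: $\frac{31925}{8} + i \sqrt{30} \approx 3990.6 + 5.4772 i$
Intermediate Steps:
$s = \frac{1}{8} \approx 0.125$
$\left(\left(-3 + \sqrt{-27 - 3}\right) - 43 s\right) + 3999 = \left(\left(-3 + \sqrt{-27 - 3}\right) - \frac{43}{8}\right) + 3999 = \left(\left(-3 + \sqrt{-30}\right) - \frac{43}{8}\right) + 3999 = \left(\left(-3 + i \sqrt{30}\right) - \frac{43}{8}\right) + 3999 = \left(- \frac{67}{8} + i \sqrt{30}\right) + 3999 = \frac{31925}{8} + i \sqrt{30}$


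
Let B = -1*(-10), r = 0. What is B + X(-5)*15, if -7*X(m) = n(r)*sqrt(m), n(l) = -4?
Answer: 10 + 60*I*sqrt(5)/7 ≈ 10.0 + 19.166*I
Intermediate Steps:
X(m) = 4*sqrt(m)/7 (X(m) = -(-4)*sqrt(m)/7 = 4*sqrt(m)/7)
B = 10
B + X(-5)*15 = 10 + (4*sqrt(-5)/7)*15 = 10 + (4*(I*sqrt(5))/7)*15 = 10 + (4*I*sqrt(5)/7)*15 = 10 + 60*I*sqrt(5)/7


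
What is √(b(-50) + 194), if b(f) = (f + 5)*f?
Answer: 2*√611 ≈ 49.437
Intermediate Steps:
b(f) = f*(5 + f) (b(f) = (5 + f)*f = f*(5 + f))
√(b(-50) + 194) = √(-50*(5 - 50) + 194) = √(-50*(-45) + 194) = √(2250 + 194) = √2444 = 2*√611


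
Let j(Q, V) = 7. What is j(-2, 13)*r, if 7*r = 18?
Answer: 18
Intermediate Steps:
r = 18/7 (r = (1/7)*18 = 18/7 ≈ 2.5714)
j(-2, 13)*r = 7*(18/7) = 18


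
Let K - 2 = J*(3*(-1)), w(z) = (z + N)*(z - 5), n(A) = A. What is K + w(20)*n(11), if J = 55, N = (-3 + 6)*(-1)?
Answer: 2642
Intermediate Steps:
N = -3 (N = 3*(-1) = -3)
w(z) = (-5 + z)*(-3 + z) (w(z) = (z - 3)*(z - 5) = (-3 + z)*(-5 + z) = (-5 + z)*(-3 + z))
K = -163 (K = 2 + 55*(3*(-1)) = 2 + 55*(-3) = 2 - 165 = -163)
K + w(20)*n(11) = -163 + (15 + 20² - 8*20)*11 = -163 + (15 + 400 - 160)*11 = -163 + 255*11 = -163 + 2805 = 2642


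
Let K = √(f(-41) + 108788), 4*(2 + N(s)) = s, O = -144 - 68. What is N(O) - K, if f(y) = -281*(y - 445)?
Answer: -55 - √245354 ≈ -550.33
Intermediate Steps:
f(y) = 125045 - 281*y (f(y) = -281*(-445 + y) = 125045 - 281*y)
O = -212
N(s) = -2 + s/4
K = √245354 (K = √((125045 - 281*(-41)) + 108788) = √((125045 + 11521) + 108788) = √(136566 + 108788) = √245354 ≈ 495.33)
N(O) - K = (-2 + (¼)*(-212)) - √245354 = (-2 - 53) - √245354 = -55 - √245354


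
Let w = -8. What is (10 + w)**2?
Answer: 4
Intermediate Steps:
(10 + w)**2 = (10 - 8)**2 = 2**2 = 4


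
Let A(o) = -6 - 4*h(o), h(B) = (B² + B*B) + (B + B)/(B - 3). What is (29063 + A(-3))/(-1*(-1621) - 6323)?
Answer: -28981/4702 ≈ -6.1635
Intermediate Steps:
h(B) = 2*B² + 2*B/(-3 + B) (h(B) = (B² + B²) + (2*B)/(-3 + B) = 2*B² + 2*B/(-3 + B))
A(o) = -6 - 8*o*(1 + o² - 3*o)/(-3 + o)
(29063 + A(-3))/(-1*(-1621) - 6323) = (29063 + 2*(9 - 7*(-3) - 4*(-3)³ + 12*(-3)²)/(-3 - 3))/(-1*(-1621) - 6323) = (29063 + 2*(9 + 21 - 4*(-27) + 12*9)/(-6))/(1621 - 6323) = (29063 + 2*(-⅙)*(9 + 21 + 108 + 108))/(-4702) = (29063 + 2*(-⅙)*246)*(-1/4702) = (29063 - 82)*(-1/4702) = 28981*(-1/4702) = -28981/4702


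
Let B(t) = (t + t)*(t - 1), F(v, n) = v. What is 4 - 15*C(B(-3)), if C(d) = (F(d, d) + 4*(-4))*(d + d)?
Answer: -5756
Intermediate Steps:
B(t) = 2*t*(-1 + t) (B(t) = (2*t)*(-1 + t) = 2*t*(-1 + t))
C(d) = 2*d*(-16 + d) (C(d) = (d + 4*(-4))*(d + d) = (d - 16)*(2*d) = (-16 + d)*(2*d) = 2*d*(-16 + d))
4 - 15*C(B(-3)) = 4 - 30*2*(-3)*(-1 - 3)*(-16 + 2*(-3)*(-1 - 3)) = 4 - 30*2*(-3)*(-4)*(-16 + 2*(-3)*(-4)) = 4 - 30*24*(-16 + 24) = 4 - 30*24*8 = 4 - 15*384 = 4 - 5760 = -5756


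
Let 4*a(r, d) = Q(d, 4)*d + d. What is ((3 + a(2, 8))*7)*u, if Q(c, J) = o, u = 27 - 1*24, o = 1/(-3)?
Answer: 91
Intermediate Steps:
o = -⅓ ≈ -0.33333
u = 3 (u = 27 - 24 = 3)
Q(c, J) = -⅓
a(r, d) = d/6 (a(r, d) = (-d/3 + d)/4 = (2*d/3)/4 = d/6)
((3 + a(2, 8))*7)*u = ((3 + (⅙)*8)*7)*3 = ((3 + 4/3)*7)*3 = ((13/3)*7)*3 = (91/3)*3 = 91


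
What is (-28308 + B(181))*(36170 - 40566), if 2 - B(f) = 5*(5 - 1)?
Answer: 124521096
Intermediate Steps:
B(f) = -18 (B(f) = 2 - 5*(5 - 1) = 2 - 5*4 = 2 - 1*20 = 2 - 20 = -18)
(-28308 + B(181))*(36170 - 40566) = (-28308 - 18)*(36170 - 40566) = -28326*(-4396) = 124521096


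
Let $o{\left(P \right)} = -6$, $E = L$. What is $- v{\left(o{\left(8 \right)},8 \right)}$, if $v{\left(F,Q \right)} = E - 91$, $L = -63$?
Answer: $154$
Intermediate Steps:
$E = -63$
$v{\left(F,Q \right)} = -154$ ($v{\left(F,Q \right)} = -63 - 91 = -154$)
$- v{\left(o{\left(8 \right)},8 \right)} = \left(-1\right) \left(-154\right) = 154$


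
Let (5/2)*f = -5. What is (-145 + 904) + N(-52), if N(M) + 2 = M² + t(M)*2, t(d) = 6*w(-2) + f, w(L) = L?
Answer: 3433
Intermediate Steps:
f = -2 (f = (⅖)*(-5) = -2)
t(d) = -14 (t(d) = 6*(-2) - 2 = -12 - 2 = -14)
N(M) = -30 + M² (N(M) = -2 + (M² - 14*2) = -2 + (M² - 28) = -2 + (-28 + M²) = -30 + M²)
(-145 + 904) + N(-52) = (-145 + 904) + (-30 + (-52)²) = 759 + (-30 + 2704) = 759 + 2674 = 3433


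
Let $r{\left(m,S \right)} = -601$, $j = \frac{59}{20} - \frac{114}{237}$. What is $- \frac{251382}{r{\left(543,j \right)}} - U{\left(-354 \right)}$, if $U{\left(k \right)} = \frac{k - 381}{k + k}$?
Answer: $\frac{59178907}{141836} \approx 417.23$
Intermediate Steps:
$j = \frac{3901}{1580}$ ($j = 59 \cdot \frac{1}{20} - \frac{38}{79} = \frac{59}{20} - \frac{38}{79} = \frac{3901}{1580} \approx 2.469$)
$U{\left(k \right)} = \frac{-381 + k}{2 k}$
$- \frac{251382}{r{\left(543,j \right)}} - U{\left(-354 \right)} = - \frac{251382}{-601} - \frac{-381 - 354}{2 \left(-354\right)} = - \frac{251382 \left(-1\right)}{601} - \frac{1}{2} \left(- \frac{1}{354}\right) \left(-735\right) = \left(-1\right) \left(- \frac{251382}{601}\right) - \frac{245}{236} = \frac{251382}{601} - \frac{245}{236} = \frac{59178907}{141836}$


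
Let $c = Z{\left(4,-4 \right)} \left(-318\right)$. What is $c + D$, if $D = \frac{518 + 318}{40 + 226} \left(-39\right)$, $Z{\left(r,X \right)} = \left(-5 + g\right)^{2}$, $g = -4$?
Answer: $- \frac{181164}{7} \approx -25881.0$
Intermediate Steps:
$Z{\left(r,X \right)} = 81$ ($Z{\left(r,X \right)} = \left(-5 - 4\right)^{2} = \left(-9\right)^{2} = 81$)
$D = - \frac{858}{7}$ ($D = \frac{836}{266} \left(-39\right) = 836 \cdot \frac{1}{266} \left(-39\right) = \frac{22}{7} \left(-39\right) = - \frac{858}{7} \approx -122.57$)
$c = -25758$ ($c = 81 \left(-318\right) = -25758$)
$c + D = -25758 - \frac{858}{7} = - \frac{181164}{7}$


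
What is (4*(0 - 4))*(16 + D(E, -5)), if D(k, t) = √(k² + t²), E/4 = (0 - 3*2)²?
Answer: -256 - 16*√20761 ≈ -2561.4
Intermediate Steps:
E = 144 (E = 4*(0 - 3*2)² = 4*(0 - 6)² = 4*(-6)² = 4*36 = 144)
(4*(0 - 4))*(16 + D(E, -5)) = (4*(0 - 4))*(16 + √(144² + (-5)²)) = (4*(-4))*(16 + √(20736 + 25)) = -16*(16 + √20761) = -256 - 16*√20761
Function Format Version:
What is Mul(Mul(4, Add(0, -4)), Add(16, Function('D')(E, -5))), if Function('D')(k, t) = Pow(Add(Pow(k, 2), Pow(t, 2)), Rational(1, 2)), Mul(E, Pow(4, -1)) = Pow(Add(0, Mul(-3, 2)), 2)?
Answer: Add(-256, Mul(-16, Pow(20761, Rational(1, 2)))) ≈ -2561.4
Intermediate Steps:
E = 144 (E = Mul(4, Pow(Add(0, Mul(-3, 2)), 2)) = Mul(4, Pow(Add(0, -6), 2)) = Mul(4, Pow(-6, 2)) = Mul(4, 36) = 144)
Mul(Mul(4, Add(0, -4)), Add(16, Function('D')(E, -5))) = Mul(Mul(4, Add(0, -4)), Add(16, Pow(Add(Pow(144, 2), Pow(-5, 2)), Rational(1, 2)))) = Mul(Mul(4, -4), Add(16, Pow(Add(20736, 25), Rational(1, 2)))) = Mul(-16, Add(16, Pow(20761, Rational(1, 2)))) = Add(-256, Mul(-16, Pow(20761, Rational(1, 2))))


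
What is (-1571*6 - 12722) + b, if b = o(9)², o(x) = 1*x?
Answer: -22067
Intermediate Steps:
o(x) = x
b = 81 (b = 9² = 81)
(-1571*6 - 12722) + b = (-1571*6 - 12722) + 81 = (-9426 - 12722) + 81 = -22148 + 81 = -22067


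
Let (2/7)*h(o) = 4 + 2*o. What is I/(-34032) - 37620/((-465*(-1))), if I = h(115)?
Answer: -28459215/351664 ≈ -80.927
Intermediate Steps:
h(o) = 14 + 7*o (h(o) = 7*(4 + 2*o)/2 = 14 + 7*o)
I = 819 (I = 14 + 7*115 = 14 + 805 = 819)
I/(-34032) - 37620/((-465*(-1))) = 819/(-34032) - 37620/((-465*(-1))) = 819*(-1/34032) - 37620/465 = -273/11344 - 37620*1/465 = -273/11344 - 2508/31 = -28459215/351664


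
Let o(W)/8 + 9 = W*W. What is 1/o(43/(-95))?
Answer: -9025/635008 ≈ -0.014212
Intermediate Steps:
o(W) = -72 + 8*W² (o(W) = -72 + 8*(W*W) = -72 + 8*W²)
1/o(43/(-95)) = 1/(-72 + 8*(43/(-95))²) = 1/(-72 + 8*(43*(-1/95))²) = 1/(-72 + 8*(-43/95)²) = 1/(-72 + 8*(1849/9025)) = 1/(-72 + 14792/9025) = 1/(-635008/9025) = -9025/635008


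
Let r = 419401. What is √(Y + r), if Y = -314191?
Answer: 3*√11690 ≈ 324.36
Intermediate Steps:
√(Y + r) = √(-314191 + 419401) = √105210 = 3*√11690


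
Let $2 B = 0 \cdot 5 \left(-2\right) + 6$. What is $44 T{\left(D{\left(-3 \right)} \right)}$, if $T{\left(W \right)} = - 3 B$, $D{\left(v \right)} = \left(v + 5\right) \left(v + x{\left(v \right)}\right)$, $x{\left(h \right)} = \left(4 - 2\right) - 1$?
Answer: $-396$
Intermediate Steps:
$x{\left(h \right)} = 1$ ($x{\left(h \right)} = 2 - 1 = 1$)
$D{\left(v \right)} = \left(1 + v\right) \left(5 + v\right)$ ($D{\left(v \right)} = \left(v + 5\right) \left(v + 1\right) = \left(5 + v\right) \left(1 + v\right) = \left(1 + v\right) \left(5 + v\right)$)
$B = 3$ ($B = \frac{0 \cdot 5 \left(-2\right) + 6}{2} = \frac{0 \left(-10\right) + 6}{2} = \frac{0 + 6}{2} = \frac{1}{2} \cdot 6 = 3$)
$T{\left(W \right)} = -9$ ($T{\left(W \right)} = \left(-3\right) 3 = -9$)
$44 T{\left(D{\left(-3 \right)} \right)} = 44 \left(-9\right) = -396$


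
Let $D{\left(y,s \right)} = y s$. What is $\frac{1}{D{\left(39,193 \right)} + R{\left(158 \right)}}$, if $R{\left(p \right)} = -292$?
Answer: $\frac{1}{7235} \approx 0.00013822$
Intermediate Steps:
$D{\left(y,s \right)} = s y$
$\frac{1}{D{\left(39,193 \right)} + R{\left(158 \right)}} = \frac{1}{193 \cdot 39 - 292} = \frac{1}{7527 - 292} = \frac{1}{7235}$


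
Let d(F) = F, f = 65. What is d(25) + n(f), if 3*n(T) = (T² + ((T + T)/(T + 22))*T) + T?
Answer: 388205/261 ≈ 1487.4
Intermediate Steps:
n(T) = T/3 + T²/3 + 2*T²/(3*(22 + T)) (n(T) = ((T² + ((T + T)/(T + 22))*T) + T)/3 = ((T² + ((2*T)/(22 + T))*T) + T)/3 = ((T² + (2*T/(22 + T))*T) + T)/3 = ((T² + 2*T²/(22 + T)) + T)/3 = (T + T² + 2*T²/(22 + T))/3 = T/3 + T²/3 + 2*T²/(3*(22 + T)))
d(25) + n(f) = 25 + (⅓)*65*(22 + 65² + 25*65)/(22 + 65) = 25 + (⅓)*65*(22 + 4225 + 1625)/87 = 25 + (⅓)*65*(1/87)*5872 = 25 + 381680/261 = 388205/261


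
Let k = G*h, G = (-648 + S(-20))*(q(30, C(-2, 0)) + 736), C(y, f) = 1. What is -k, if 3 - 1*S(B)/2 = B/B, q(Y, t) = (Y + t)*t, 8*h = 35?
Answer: 4322045/2 ≈ 2.1610e+6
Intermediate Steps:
h = 35/8 (h = (⅛)*35 = 35/8 ≈ 4.3750)
q(Y, t) = t*(Y + t)
S(B) = 4 (S(B) = 6 - 2*B/B = 6 - 2*1 = 6 - 2 = 4)
G = -493948 (G = (-648 + 4)*(1*(30 + 1) + 736) = -644*(1*31 + 736) = -644*(31 + 736) = -644*767 = -493948)
k = -4322045/2 (k = -493948*35/8 = -4322045/2 ≈ -2.1610e+6)
-k = -1*(-4322045/2) = 4322045/2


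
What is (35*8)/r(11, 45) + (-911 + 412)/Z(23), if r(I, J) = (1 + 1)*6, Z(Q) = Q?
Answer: 113/69 ≈ 1.6377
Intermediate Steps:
r(I, J) = 12 (r(I, J) = 2*6 = 12)
(35*8)/r(11, 45) + (-911 + 412)/Z(23) = (35*8)/12 + (-911 + 412)/23 = 280*(1/12) - 499*1/23 = 70/3 - 499/23 = 113/69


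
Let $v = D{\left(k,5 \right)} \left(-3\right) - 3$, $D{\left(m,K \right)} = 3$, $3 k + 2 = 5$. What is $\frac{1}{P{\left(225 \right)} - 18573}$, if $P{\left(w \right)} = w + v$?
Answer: $- \frac{1}{18360} \approx -5.4466 \cdot 10^{-5}$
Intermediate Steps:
$k = 1$ ($k = - \frac{2}{3} + \frac{1}{3} \cdot 5 = - \frac{2}{3} + \frac{5}{3} = 1$)
$v = -12$ ($v = 3 \left(-3\right) - 3 = -9 - 3 = -12$)
$P{\left(w \right)} = -12 + w$ ($P{\left(w \right)} = w - 12 = -12 + w$)
$\frac{1}{P{\left(225 \right)} - 18573} = \frac{1}{\left(-12 + 225\right) - 18573} = \frac{1}{213 - 18573} = \frac{1}{-18360} = - \frac{1}{18360}$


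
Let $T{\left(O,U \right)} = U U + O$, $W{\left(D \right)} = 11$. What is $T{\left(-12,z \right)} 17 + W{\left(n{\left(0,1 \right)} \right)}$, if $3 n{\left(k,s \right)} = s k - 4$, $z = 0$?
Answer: $-193$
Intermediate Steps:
$n{\left(k,s \right)} = - \frac{4}{3} + \frac{k s}{3}$ ($n{\left(k,s \right)} = \frac{s k - 4}{3} = \frac{k s - 4}{3} = \frac{-4 + k s}{3} = - \frac{4}{3} + \frac{k s}{3}$)
$T{\left(O,U \right)} = O + U^{2}$ ($T{\left(O,U \right)} = U^{2} + O = O + U^{2}$)
$T{\left(-12,z \right)} 17 + W{\left(n{\left(0,1 \right)} \right)} = \left(-12 + 0^{2}\right) 17 + 11 = \left(-12 + 0\right) 17 + 11 = \left(-12\right) 17 + 11 = -204 + 11 = -193$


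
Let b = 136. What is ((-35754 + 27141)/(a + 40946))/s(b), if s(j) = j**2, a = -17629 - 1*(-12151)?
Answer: -8613/656016128 ≈ -1.3129e-5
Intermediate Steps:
a = -5478 (a = -17629 + 12151 = -5478)
((-35754 + 27141)/(a + 40946))/s(b) = ((-35754 + 27141)/(-5478 + 40946))/(136**2) = -8613/35468/18496 = -8613*1/35468*(1/18496) = -8613/35468*1/18496 = -8613/656016128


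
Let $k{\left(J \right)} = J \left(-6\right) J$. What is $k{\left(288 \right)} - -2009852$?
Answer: $1512188$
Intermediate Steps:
$k{\left(J \right)} = - 6 J^{2}$ ($k{\left(J \right)} = - 6 J J = - 6 J^{2}$)
$k{\left(288 \right)} - -2009852 = - 6 \cdot 288^{2} - -2009852 = \left(-6\right) 82944 + 2009852 = -497664 + 2009852 = 1512188$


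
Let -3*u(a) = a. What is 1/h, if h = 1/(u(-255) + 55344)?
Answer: 55429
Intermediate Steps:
u(a) = -a/3
h = 1/55429 (h = 1/(-1/3*(-255) + 55344) = 1/(85 + 55344) = 1/55429 ≈ 1.8041e-5)
1/h = 1/(1/55429) = 55429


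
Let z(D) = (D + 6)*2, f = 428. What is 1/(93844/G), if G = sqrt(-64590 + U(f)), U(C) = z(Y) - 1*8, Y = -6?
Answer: I*sqrt(64598)/93844 ≈ 0.0027083*I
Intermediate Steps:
z(D) = 12 + 2*D (z(D) = (6 + D)*2 = 12 + 2*D)
U(C) = -8 (U(C) = (12 + 2*(-6)) - 1*8 = (12 - 12) - 8 = 0 - 8 = -8)
G = I*sqrt(64598) (G = sqrt(-64590 - 8) = sqrt(-64598) = I*sqrt(64598) ≈ 254.16*I)
1/(93844/G) = 1/(93844/((I*sqrt(64598)))) = 1/(93844*(-I*sqrt(64598)/64598)) = 1/(-46922*I*sqrt(64598)/32299) = I*sqrt(64598)/93844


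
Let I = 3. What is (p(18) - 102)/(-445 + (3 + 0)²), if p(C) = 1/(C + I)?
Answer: 2141/9156 ≈ 0.23384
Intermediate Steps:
p(C) = 1/(3 + C) (p(C) = 1/(C + 3) = 1/(3 + C))
(p(18) - 102)/(-445 + (3 + 0)²) = (1/(3 + 18) - 102)/(-445 + (3 + 0)²) = (1/21 - 102)/(-445 + 3²) = (1/21 - 102)/(-445 + 9) = -2141/21/(-436) = -2141/21*(-1/436) = 2141/9156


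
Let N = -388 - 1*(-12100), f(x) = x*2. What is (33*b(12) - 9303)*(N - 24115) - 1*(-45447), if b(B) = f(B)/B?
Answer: 114611958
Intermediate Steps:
f(x) = 2*x
b(B) = 2 (b(B) = (2*B)/B = 2)
N = 11712 (N = -388 + 12100 = 11712)
(33*b(12) - 9303)*(N - 24115) - 1*(-45447) = (33*2 - 9303)*(11712 - 24115) - 1*(-45447) = (66 - 9303)*(-12403) + 45447 = -9237*(-12403) + 45447 = 114566511 + 45447 = 114611958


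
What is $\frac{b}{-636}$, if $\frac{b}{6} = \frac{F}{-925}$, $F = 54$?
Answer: $\frac{27}{49025} \approx 0.00055074$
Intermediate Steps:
$b = - \frac{324}{925}$ ($b = 6 \frac{54}{-925} = 6 \cdot 54 \left(- \frac{1}{925}\right) = 6 \left(- \frac{54}{925}\right) = - \frac{324}{925} \approx -0.35027$)
$\frac{b}{-636} = - \frac{324}{925 \left(-636\right)} = \left(- \frac{324}{925}\right) \left(- \frac{1}{636}\right) = \frac{27}{49025}$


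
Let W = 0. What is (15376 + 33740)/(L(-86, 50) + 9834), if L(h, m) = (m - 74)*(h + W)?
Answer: 8186/1983 ≈ 4.1281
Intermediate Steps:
L(h, m) = h*(-74 + m) (L(h, m) = (m - 74)*(h + 0) = (-74 + m)*h = h*(-74 + m))
(15376 + 33740)/(L(-86, 50) + 9834) = (15376 + 33740)/(-86*(-74 + 50) + 9834) = 49116/(-86*(-24) + 9834) = 49116/(2064 + 9834) = 49116/11898 = 49116*(1/11898) = 8186/1983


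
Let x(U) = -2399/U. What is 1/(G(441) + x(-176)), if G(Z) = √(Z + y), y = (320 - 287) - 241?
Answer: -422224/1462207 + 30976*√233/1462207 ≈ 0.034608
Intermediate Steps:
y = -208 (y = 33 - 241 = -208)
G(Z) = √(-208 + Z) (G(Z) = √(Z - 208) = √(-208 + Z))
1/(G(441) + x(-176)) = 1/(√(-208 + 441) - 2399/(-176)) = 1/(√233 - 2399*(-1/176)) = 1/(√233 + 2399/176) = 1/(2399/176 + √233)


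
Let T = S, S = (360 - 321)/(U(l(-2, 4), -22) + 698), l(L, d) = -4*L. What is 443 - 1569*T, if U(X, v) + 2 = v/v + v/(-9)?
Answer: 2237966/6295 ≈ 355.51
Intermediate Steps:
U(X, v) = -1 - v/9 (U(X, v) = -2 + (v/v + v/(-9)) = -2 + (1 + v*(-1/9)) = -2 + (1 - v/9) = -1 - v/9)
S = 351/6295 (S = (360 - 321)/((-1 - 1/9*(-22)) + 698) = 39/((-1 + 22/9) + 698) = 39/(13/9 + 698) = 39/(6295/9) = 39*(9/6295) = 351/6295 ≈ 0.055759)
T = 351/6295 ≈ 0.055759
443 - 1569*T = 443 - 1569*351/6295 = 443 - 550719/6295 = 2237966/6295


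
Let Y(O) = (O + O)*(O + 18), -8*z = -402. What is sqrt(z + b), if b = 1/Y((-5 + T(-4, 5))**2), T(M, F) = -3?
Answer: 85*sqrt(2993)/656 ≈ 7.0887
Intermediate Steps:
z = 201/4 (z = -1/8*(-402) = 201/4 ≈ 50.250)
Y(O) = 2*O*(18 + O) (Y(O) = (2*O)*(18 + O) = 2*O*(18 + O))
b = 1/10496 (b = 1/(2*(-5 - 3)**2*(18 + (-5 - 3)**2)) = 1/(2*(-8)**2*(18 + (-8)**2)) = 1/(2*64*(18 + 64)) = 1/(2*64*82) = 1/10496 ≈ 9.5274e-5)
sqrt(z + b) = sqrt(201/4 + 1/10496) = sqrt(527425/10496) = 85*sqrt(2993)/656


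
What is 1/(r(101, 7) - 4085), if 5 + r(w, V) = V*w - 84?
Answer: -1/3467 ≈ -0.00028843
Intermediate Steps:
r(w, V) = -89 + V*w (r(w, V) = -5 + (V*w - 84) = -5 + (-84 + V*w) = -89 + V*w)
1/(r(101, 7) - 4085) = 1/((-89 + 7*101) - 4085) = 1/((-89 + 707) - 4085) = 1/(618 - 4085) = 1/(-3467) = -1/3467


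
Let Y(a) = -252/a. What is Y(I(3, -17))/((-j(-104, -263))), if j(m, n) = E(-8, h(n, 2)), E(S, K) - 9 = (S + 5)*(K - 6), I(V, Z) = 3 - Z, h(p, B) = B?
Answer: ⅗ ≈ 0.60000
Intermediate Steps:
E(S, K) = 9 + (-6 + K)*(5 + S) (E(S, K) = 9 + (S + 5)*(K - 6) = 9 + (5 + S)*(-6 + K) = 9 + (-6 + K)*(5 + S))
j(m, n) = 21 (j(m, n) = -21 - 6*(-8) + 5*2 + 2*(-8) = -21 + 48 + 10 - 16 = 21)
Y(I(3, -17))/((-j(-104, -263))) = (-252/(3 - 1*(-17)))/((-1*21)) = -252/(3 + 17)/(-21) = -252/20*(-1/21) = -252*1/20*(-1/21) = -63/5*(-1/21) = ⅗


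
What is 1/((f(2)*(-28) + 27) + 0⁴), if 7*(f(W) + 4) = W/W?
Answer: 1/135 ≈ 0.0074074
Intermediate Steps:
f(W) = -27/7 (f(W) = -4 + (W/W)/7 = -4 + (⅐)*1 = -4 + ⅐ = -27/7)
1/((f(2)*(-28) + 27) + 0⁴) = 1/((-27/7*(-28) + 27) + 0⁴) = 1/((108 + 27) + 0) = 1/(135 + 0) = 1/135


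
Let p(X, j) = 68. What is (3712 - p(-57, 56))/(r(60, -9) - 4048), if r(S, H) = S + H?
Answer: -3644/3997 ≈ -0.91168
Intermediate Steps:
r(S, H) = H + S
(3712 - p(-57, 56))/(r(60, -9) - 4048) = (3712 - 1*68)/((-9 + 60) - 4048) = (3712 - 68)/(51 - 4048) = 3644/(-3997) = 3644*(-1/3997) = -3644/3997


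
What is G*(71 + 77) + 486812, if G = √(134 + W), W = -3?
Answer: 486812 + 148*√131 ≈ 4.8851e+5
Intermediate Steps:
G = √131 (G = √(134 - 3) = √131 ≈ 11.446)
G*(71 + 77) + 486812 = √131*(71 + 77) + 486812 = √131*148 + 486812 = 148*√131 + 486812 = 486812 + 148*√131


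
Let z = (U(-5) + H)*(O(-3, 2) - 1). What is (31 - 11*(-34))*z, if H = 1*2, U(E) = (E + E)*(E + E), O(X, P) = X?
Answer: -165240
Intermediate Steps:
U(E) = 4*E² (U(E) = (2*E)*(2*E) = 4*E²)
H = 2
z = -408 (z = (4*(-5)² + 2)*(-3 - 1) = (4*25 + 2)*(-4) = (100 + 2)*(-4) = 102*(-4) = -408)
(31 - 11*(-34))*z = (31 - 11*(-34))*(-408) = (31 + 374)*(-408) = 405*(-408) = -165240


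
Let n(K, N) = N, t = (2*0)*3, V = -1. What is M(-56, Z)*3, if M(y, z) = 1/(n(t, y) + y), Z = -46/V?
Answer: -3/112 ≈ -0.026786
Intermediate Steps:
t = 0 (t = 0*3 = 0)
Z = 46 (Z = -46/(-1) = -46*(-1) = 46)
M(y, z) = 1/(2*y) (M(y, z) = 1/(y + y) = 1/(2*y))
M(-56, Z)*3 = ((½)/(-56))*3 = ((½)*(-1/56))*3 = -1/112*3 = -3/112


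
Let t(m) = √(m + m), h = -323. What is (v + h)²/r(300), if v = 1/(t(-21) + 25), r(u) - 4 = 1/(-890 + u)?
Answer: 1180*(-30403829*I + 2607902*√42)/(2359*(-583*I + 50*√42)) ≈ 26087.0 + 1.5697*I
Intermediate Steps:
t(m) = √2*√m (t(m) = √(2*m) = √2*√m)
r(u) = 4 + 1/(-890 + u)
v = 1/(25 + I*√42) (v = 1/(√2*√(-21) + 25) = 1/(√2*(I*√21) + 25) = 1/(I*√42 + 25) = 1/(25 + I*√42) ≈ 0.037481 - 0.0097163*I)
(v + h)²/r(300) = ((25/667 - I*√42/667) - 323)²/(((-3559 + 4*300)/(-890 + 300))) = (-215416/667 - I*√42/667)²/(((-3559 + 1200)/(-590))) = (-215416/667 - I*√42/667)²/((-1/590*(-2359))) = (-215416/667 - I*√42/667)²/(2359/590) = (-215416/667 - I*√42/667)²*(590/2359) = 590*(-215416/667 - I*√42/667)²/2359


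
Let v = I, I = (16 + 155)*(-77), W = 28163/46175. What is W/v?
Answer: -28163/607986225 ≈ -4.6322e-5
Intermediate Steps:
W = 28163/46175 (W = 28163*(1/46175) = 28163/46175 ≈ 0.60992)
I = -13167 (I = 171*(-77) = -13167)
v = -13167
W/v = (28163/46175)/(-13167) = (28163/46175)*(-1/13167) = -28163/607986225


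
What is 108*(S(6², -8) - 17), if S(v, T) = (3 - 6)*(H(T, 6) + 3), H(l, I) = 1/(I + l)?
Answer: -2646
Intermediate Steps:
S(v, T) = -9 - 3/(6 + T) (S(v, T) = (3 - 6)*(1/(6 + T) + 3) = -3*(3 + 1/(6 + T)) = -9 - 3/(6 + T))
108*(S(6², -8) - 17) = 108*(3*(-19 - 3*(-8))/(6 - 8) - 17) = 108*(3*(-19 + 24)/(-2) - 17) = 108*(3*(-½)*5 - 17) = 108*(-15/2 - 17) = 108*(-49/2) = -2646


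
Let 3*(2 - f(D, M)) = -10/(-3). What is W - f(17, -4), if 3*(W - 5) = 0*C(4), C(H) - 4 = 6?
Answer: 37/9 ≈ 4.1111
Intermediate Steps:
C(H) = 10 (C(H) = 4 + 6 = 10)
f(D, M) = 8/9 (f(D, M) = 2 - (-10)/(3*(-3)) = 2 - (-10)*(-1)/(3*3) = 2 - ⅓*10/3 = 2 - 10/9 = 8/9)
W = 5 (W = 5 + (0*10)/3 = 5 + (⅓)*0 = 5 + 0 = 5)
W - f(17, -4) = 5 - 1*8/9 = 5 - 8/9 = 37/9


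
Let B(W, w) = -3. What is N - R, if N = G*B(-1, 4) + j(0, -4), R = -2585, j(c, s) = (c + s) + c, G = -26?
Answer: 2659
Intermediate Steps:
j(c, s) = s + 2*c
N = 74 (N = -26*(-3) + (-4 + 2*0) = 78 + (-4 + 0) = 78 - 4 = 74)
N - R = 74 - 1*(-2585) = 74 + 2585 = 2659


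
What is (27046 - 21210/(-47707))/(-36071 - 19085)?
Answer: -322576183/657831823 ≈ -0.49036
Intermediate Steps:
(27046 - 21210/(-47707))/(-36071 - 19085) = (27046 - 21210*(-1/47707))/(-55156) = (27046 + 21210/47707)*(-1/55156) = (1290304732/47707)*(-1/55156) = -322576183/657831823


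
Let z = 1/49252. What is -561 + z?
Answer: -27630371/49252 ≈ -561.00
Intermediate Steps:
z = 1/49252 ≈ 2.0304e-5
-561 + z = -561 + 1/49252 = -27630371/49252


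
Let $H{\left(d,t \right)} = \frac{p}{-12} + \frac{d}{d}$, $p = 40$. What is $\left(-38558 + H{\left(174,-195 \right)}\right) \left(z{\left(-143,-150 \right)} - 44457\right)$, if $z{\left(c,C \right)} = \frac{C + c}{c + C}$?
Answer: $\frac{5142714536}{3} \approx 1.7142 \cdot 10^{9}$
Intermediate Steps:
$z{\left(c,C \right)} = 1$ ($z{\left(c,C \right)} = \frac{C + c}{C + c} = 1$)
$H{\left(d,t \right)} = - \frac{7}{3}$ ($H{\left(d,t \right)} = \frac{40}{-12} + \frac{d}{d} = 40 \left(- \frac{1}{12}\right) + 1 = - \frac{10}{3} + 1 = - \frac{7}{3}$)
$\left(-38558 + H{\left(174,-195 \right)}\right) \left(z{\left(-143,-150 \right)} - 44457\right) = \left(-38558 - \frac{7}{3}\right) \left(1 - 44457\right) = \left(- \frac{115681}{3}\right) \left(-44456\right) = \frac{5142714536}{3}$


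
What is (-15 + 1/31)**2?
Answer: 215296/961 ≈ 224.03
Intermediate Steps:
(-15 + 1/31)**2 = (-464/31)**2 = 215296/961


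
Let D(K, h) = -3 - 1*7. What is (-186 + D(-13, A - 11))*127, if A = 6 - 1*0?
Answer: -24892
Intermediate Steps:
A = 6 (A = 6 + 0 = 6)
D(K, h) = -10 (D(K, h) = -3 - 7 = -10)
(-186 + D(-13, A - 11))*127 = (-186 - 10)*127 = -196*127 = -24892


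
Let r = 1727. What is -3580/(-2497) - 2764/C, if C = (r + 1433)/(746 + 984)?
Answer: -298216051/197263 ≈ -1511.8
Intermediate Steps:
C = 316/173 (C = (1727 + 1433)/(746 + 984) = 3160/1730 = 3160*(1/1730) = 316/173 ≈ 1.8266)
-3580/(-2497) - 2764/C = -3580/(-2497) - 2764/316/173 = -3580*(-1/2497) - 2764*173/316 = 3580/2497 - 119543/79 = -298216051/197263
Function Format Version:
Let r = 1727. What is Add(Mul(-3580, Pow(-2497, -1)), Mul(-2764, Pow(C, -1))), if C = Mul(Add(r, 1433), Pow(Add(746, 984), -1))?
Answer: Rational(-298216051, 197263) ≈ -1511.8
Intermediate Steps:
C = Rational(316, 173) (C = Mul(Add(1727, 1433), Pow(Add(746, 984), -1)) = Mul(3160, Pow(1730, -1)) = Mul(3160, Rational(1, 1730)) = Rational(316, 173) ≈ 1.8266)
Add(Mul(-3580, Pow(-2497, -1)), Mul(-2764, Pow(C, -1))) = Add(Mul(-3580, Pow(-2497, -1)), Mul(-2764, Pow(Rational(316, 173), -1))) = Add(Mul(-3580, Rational(-1, 2497)), Mul(-2764, Rational(173, 316))) = Add(Rational(3580, 2497), Rational(-119543, 79)) = Rational(-298216051, 197263)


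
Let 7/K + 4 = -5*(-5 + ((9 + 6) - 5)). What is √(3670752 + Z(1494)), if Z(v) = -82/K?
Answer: √179883494/7 ≈ 1916.0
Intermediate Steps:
K = -7/29 (K = 7/(-4 - 5*(-5 + ((9 + 6) - 5))) = 7/(-4 - 5*(-5 + (15 - 5))) = 7/(-4 - 5*(-5 + 10)) = 7/(-4 - 5*5) = 7/(-4 - 25) = 7/(-29) = 7*(-1/29) = -7/29 ≈ -0.24138)
Z(v) = 2378/7 (Z(v) = -82/(-7/29) = -82*(-29/7) = 2378/7)
√(3670752 + Z(1494)) = √(3670752 + 2378/7) = √(25697642/7) = √179883494/7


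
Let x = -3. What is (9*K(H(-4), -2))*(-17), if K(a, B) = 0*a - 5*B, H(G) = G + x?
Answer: -1530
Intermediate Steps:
H(G) = -3 + G (H(G) = G - 3 = -3 + G)
K(a, B) = -5*B (K(a, B) = 0 - 5*B = -5*B)
(9*K(H(-4), -2))*(-17) = (9*(-5*(-2)))*(-17) = (9*10)*(-17) = 90*(-17) = -1530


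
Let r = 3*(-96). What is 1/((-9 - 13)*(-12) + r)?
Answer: -1/24 ≈ -0.041667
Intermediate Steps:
r = -288
1/((-9 - 13)*(-12) + r) = 1/((-9 - 13)*(-12) - 288) = 1/(-22*(-12) - 288) = 1/(264 - 288) = 1/(-24) = -1/24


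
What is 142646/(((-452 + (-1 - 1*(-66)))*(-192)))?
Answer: 71323/37152 ≈ 1.9198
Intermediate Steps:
142646/(((-452 + (-1 - 1*(-66)))*(-192))) = 142646/(((-452 + (-1 + 66))*(-192))) = 142646/(((-452 + 65)*(-192))) = 142646/((-387*(-192))) = 142646/74304 = 142646*(1/74304) = 71323/37152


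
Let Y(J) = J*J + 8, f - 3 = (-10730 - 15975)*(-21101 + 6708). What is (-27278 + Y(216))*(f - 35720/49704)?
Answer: 812191830180462/109 ≈ 7.4513e+12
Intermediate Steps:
f = 384365068 (f = 3 + (-10730 - 15975)*(-21101 + 6708) = 3 - 26705*(-14393) = 3 + 384365065 = 384365068)
Y(J) = 8 + J² (Y(J) = J² + 8 = 8 + J²)
(-27278 + Y(216))*(f - 35720/49704) = (-27278 + (8 + 216²))*(384365068 - 35720/49704) = (-27278 + (8 + 46656))*(384365068 - 35720*1/49704) = (-27278 + 46664)*(384365068 - 235/327) = 19386*(125687377001/327) = 812191830180462/109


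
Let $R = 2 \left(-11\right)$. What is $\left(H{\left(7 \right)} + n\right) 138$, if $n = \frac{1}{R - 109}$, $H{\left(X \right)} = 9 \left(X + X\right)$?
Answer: $\frac{2277690}{131} \approx 17387.0$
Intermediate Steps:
$H{\left(X \right)} = 18 X$ ($H{\left(X \right)} = 9 \cdot 2 X = 18 X$)
$R = -22$
$n = - \frac{1}{131}$ ($n = \frac{1}{-22 - 109} = \frac{1}{-131} = - \frac{1}{131} \approx -0.0076336$)
$\left(H{\left(7 \right)} + n\right) 138 = \left(18 \cdot 7 - \frac{1}{131}\right) 138 = \left(126 - \frac{1}{131}\right) 138 = \frac{16505}{131} \cdot 138 = \frac{2277690}{131}$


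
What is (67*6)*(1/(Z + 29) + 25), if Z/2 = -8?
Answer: 131052/13 ≈ 10081.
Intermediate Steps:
Z = -16 (Z = 2*(-8) = -16)
(67*6)*(1/(Z + 29) + 25) = (67*6)*(1/(-16 + 29) + 25) = 402*(1/13 + 25) = 402*(326/13) = 131052/13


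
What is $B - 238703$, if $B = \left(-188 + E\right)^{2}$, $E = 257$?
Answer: $-233942$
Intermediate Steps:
$B = 4761$ ($B = \left(-188 + 257\right)^{2} = 69^{2} = 4761$)
$B - 238703 = 4761 - 238703 = -233942$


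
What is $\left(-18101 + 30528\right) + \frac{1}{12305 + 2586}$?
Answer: $\frac{185050458}{14891} \approx 12427.0$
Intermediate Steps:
$\left(-18101 + 30528\right) + \frac{1}{12305 + 2586} = 12427 + \frac{1}{14891} = \frac{185050458}{14891}$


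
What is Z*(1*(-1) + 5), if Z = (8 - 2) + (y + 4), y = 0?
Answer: 40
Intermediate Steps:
Z = 10 (Z = (8 - 2) + (0 + 4) = 6 + 4 = 10)
Z*(1*(-1) + 5) = 10*(1*(-1) + 5) = 10*(-1 + 5) = 10*4 = 40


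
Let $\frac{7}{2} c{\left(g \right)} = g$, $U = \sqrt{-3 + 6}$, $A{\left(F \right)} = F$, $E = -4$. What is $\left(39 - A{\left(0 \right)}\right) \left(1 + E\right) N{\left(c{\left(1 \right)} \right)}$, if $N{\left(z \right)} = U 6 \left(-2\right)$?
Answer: $1404 \sqrt{3} \approx 2431.8$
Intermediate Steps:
$U = \sqrt{3} \approx 1.732$
$c{\left(g \right)} = \frac{2 g}{7}$
$N{\left(z \right)} = - 12 \sqrt{3}$ ($N{\left(z \right)} = \sqrt{3} \cdot 6 \left(-2\right) = 6 \sqrt{3} \left(-2\right) = - 12 \sqrt{3}$)
$\left(39 - A{\left(0 \right)}\right) \left(1 + E\right) N{\left(c{\left(1 \right)} \right)} = \left(39 - 0\right) \left(1 - 4\right) \left(- 12 \sqrt{3}\right) = \left(39 + 0\right) \left(- 3 \left(- 12 \sqrt{3}\right)\right) = 39 \cdot 36 \sqrt{3} = 1404 \sqrt{3}$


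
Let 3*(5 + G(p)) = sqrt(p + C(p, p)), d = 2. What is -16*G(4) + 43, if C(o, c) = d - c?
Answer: 123 - 16*sqrt(2)/3 ≈ 115.46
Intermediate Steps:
C(o, c) = 2 - c
G(p) = -5 + sqrt(2)/3 (G(p) = -5 + sqrt(p + (2 - p))/3 = -5 + sqrt(2)/3)
-16*G(4) + 43 = -16*(-5 + sqrt(2)/3) + 43 = (80 - 16*sqrt(2)/3) + 43 = 123 - 16*sqrt(2)/3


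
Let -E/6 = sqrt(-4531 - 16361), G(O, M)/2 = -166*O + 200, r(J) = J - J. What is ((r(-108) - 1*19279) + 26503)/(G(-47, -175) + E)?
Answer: 3612903/8027504 + 2709*I*sqrt(5223)/8027504 ≈ 0.45007 + 0.024389*I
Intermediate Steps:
r(J) = 0
G(O, M) = 400 - 332*O (G(O, M) = 2*(-166*O + 200) = 2*(200 - 166*O) = 400 - 332*O)
E = -12*I*sqrt(5223) (E = -6*sqrt(-4531 - 16361) = -12*I*sqrt(5223) ≈ -867.24*I)
((r(-108) - 1*19279) + 26503)/(G(-47, -175) + E) = ((0 - 1*19279) + 26503)/((400 - 332*(-47)) - 12*I*sqrt(5223)) = ((0 - 19279) + 26503)/((400 + 15604) - 12*I*sqrt(5223)) = (-19279 + 26503)/(16004 - 12*I*sqrt(5223)) = 7224/(16004 - 12*I*sqrt(5223))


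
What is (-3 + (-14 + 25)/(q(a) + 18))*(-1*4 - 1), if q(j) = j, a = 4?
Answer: 25/2 ≈ 12.500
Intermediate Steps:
(-3 + (-14 + 25)/(q(a) + 18))*(-1*4 - 1) = (-3 + (-14 + 25)/(4 + 18))*(-1*4 - 1) = (-3 + 11/22)*(-4 - 1) = (-3 + 11*(1/22))*(-5) = (-3 + ½)*(-5) = -5/2*(-5) = 25/2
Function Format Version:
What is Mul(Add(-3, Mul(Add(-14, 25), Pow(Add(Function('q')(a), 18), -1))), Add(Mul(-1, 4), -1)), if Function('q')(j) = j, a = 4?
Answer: Rational(25, 2) ≈ 12.500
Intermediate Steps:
Mul(Add(-3, Mul(Add(-14, 25), Pow(Add(Function('q')(a), 18), -1))), Add(Mul(-1, 4), -1)) = Mul(Add(-3, Mul(Add(-14, 25), Pow(Add(4, 18), -1))), Add(Mul(-1, 4), -1)) = Mul(Add(-3, Mul(11, Pow(22, -1))), Add(-4, -1)) = Mul(Add(-3, Mul(11, Rational(1, 22))), -5) = Mul(Add(-3, Rational(1, 2)), -5) = Mul(Rational(-5, 2), -5) = Rational(25, 2)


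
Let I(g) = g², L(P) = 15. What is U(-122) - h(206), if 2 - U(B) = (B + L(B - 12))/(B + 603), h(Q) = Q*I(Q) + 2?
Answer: -4204813389/481 ≈ -8.7418e+6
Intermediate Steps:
h(Q) = 2 + Q³ (h(Q) = Q*Q² + 2 = Q³ + 2 = 2 + Q³)
U(B) = 2 - (15 + B)/(603 + B) (U(B) = 2 - (B + 15)/(B + 603) = 2 - (15 + B)/(603 + B))
U(-122) - h(206) = (1191 - 122)/(603 - 122) - (2 + 206³) = 1069/481 - (2 + 8741816) = (1/481)*1069 - 1*8741818 = 1069/481 - 8741818 = -4204813389/481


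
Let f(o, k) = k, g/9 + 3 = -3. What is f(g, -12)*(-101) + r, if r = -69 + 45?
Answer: 1188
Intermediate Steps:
g = -54 (g = -27 + 9*(-3) = -27 - 27 = -54)
r = -24
f(g, -12)*(-101) + r = -12*(-101) - 24 = 1212 - 24 = 1188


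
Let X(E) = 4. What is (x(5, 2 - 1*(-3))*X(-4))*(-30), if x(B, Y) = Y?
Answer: -600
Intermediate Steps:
(x(5, 2 - 1*(-3))*X(-4))*(-30) = ((2 - 1*(-3))*4)*(-30) = ((2 + 3)*4)*(-30) = (5*4)*(-30) = 20*(-30) = -600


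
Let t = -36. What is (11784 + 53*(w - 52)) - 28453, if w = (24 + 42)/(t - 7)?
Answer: -838773/43 ≈ -19506.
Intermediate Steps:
w = -66/43 (w = (24 + 42)/(-36 - 7) = 66/(-43) = 66*(-1/43) = -66/43 ≈ -1.5349)
(11784 + 53*(w - 52)) - 28453 = (11784 + 53*(-66/43 - 52)) - 28453 = (11784 + 53*(-2302/43)) - 28453 = (11784 - 122006/43) - 28453 = 384706/43 - 28453 = -838773/43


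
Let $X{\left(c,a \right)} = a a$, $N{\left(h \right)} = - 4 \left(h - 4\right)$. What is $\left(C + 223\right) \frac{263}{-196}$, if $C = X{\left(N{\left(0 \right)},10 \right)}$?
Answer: $- \frac{84949}{196} \approx -433.41$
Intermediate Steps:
$N{\left(h \right)} = 16 - 4 h$ ($N{\left(h \right)} = - 4 \left(-4 + h\right) = 16 - 4 h$)
$X{\left(c,a \right)} = a^{2}$
$C = 100$ ($C = 10^{2} = 100$)
$\left(C + 223\right) \frac{263}{-196} = \left(100 + 223\right) \frac{263}{-196} = 323 \cdot 263 \left(- \frac{1}{196}\right) = 323 \left(- \frac{263}{196}\right) = - \frac{84949}{196}$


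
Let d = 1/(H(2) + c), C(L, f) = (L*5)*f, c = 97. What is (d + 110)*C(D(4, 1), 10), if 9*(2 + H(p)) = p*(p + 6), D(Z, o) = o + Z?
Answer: 23954750/871 ≈ 27503.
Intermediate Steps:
D(Z, o) = Z + o
H(p) = -2 + p*(6 + p)/9 (H(p) = -2 + (p*(p + 6))/9 = -2 + (p*(6 + p))/9 = -2 + p*(6 + p)/9)
C(L, f) = 5*L*f (C(L, f) = (5*L)*f = 5*L*f)
d = 9/871 (d = 1/((-2 + (⅑)*2² + (⅔)*2) + 97) = 1/((-2 + (⅑)*4 + 4/3) + 97) = 1/((-2 + 4/9 + 4/3) + 97) = 1/(-2/9 + 97) = 1/(871/9) = 9/871 ≈ 0.010333)
(d + 110)*C(D(4, 1), 10) = (9/871 + 110)*(5*(4 + 1)*10) = 95819*(5*5*10)/871 = (95819/871)*250 = 23954750/871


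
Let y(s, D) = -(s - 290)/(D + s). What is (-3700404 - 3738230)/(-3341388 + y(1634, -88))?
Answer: 2875032041/1291446798 ≈ 2.2262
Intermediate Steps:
y(s, D) = -(-290 + s)/(D + s)
(-3700404 - 3738230)/(-3341388 + y(1634, -88)) = (-3700404 - 3738230)/(-3341388 + (290 - 1*1634)/(-88 + 1634)) = -7438634/(-3341388 + (290 - 1634)/1546) = -7438634/(-3341388 + (1/1546)*(-1344)) = -7438634/(-3341388 - 672/773) = -7438634/(-2582893596/773) = -7438634*(-773/2582893596) = 2875032041/1291446798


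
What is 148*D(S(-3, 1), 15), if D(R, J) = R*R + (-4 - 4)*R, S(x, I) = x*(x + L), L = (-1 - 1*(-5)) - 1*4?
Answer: 1332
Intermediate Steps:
L = 0 (L = (-1 + 5) - 4 = 4 - 4 = 0)
S(x, I) = x² (S(x, I) = x*(x + 0) = x*x = x²)
D(R, J) = R² - 8*R
148*D(S(-3, 1), 15) = 148*((-3)²*(-8 + (-3)²)) = 148*(9*(-8 + 9)) = 148*(9*1) = 148*9 = 1332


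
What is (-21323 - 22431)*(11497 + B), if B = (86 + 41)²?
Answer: -1208748004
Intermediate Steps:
B = 16129 (B = 127² = 16129)
(-21323 - 22431)*(11497 + B) = (-21323 - 22431)*(11497 + 16129) = -43754*27626 = -1208748004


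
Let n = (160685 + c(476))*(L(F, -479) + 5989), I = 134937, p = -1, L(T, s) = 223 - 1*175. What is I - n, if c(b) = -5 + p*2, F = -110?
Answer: -969878149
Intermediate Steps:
L(T, s) = 48 (L(T, s) = 223 - 175 = 48)
c(b) = -7 (c(b) = -5 - 1*2 = -5 - 2 = -7)
n = 970013086 (n = (160685 - 7)*(48 + 5989) = 160678*6037 = 970013086)
I - n = 134937 - 1*970013086 = 134937 - 970013086 = -969878149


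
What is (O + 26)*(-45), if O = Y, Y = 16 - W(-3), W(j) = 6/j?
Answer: -1980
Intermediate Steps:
Y = 18 (Y = 16 - 6/(-3) = 16 - 6*(-1)/3 = 16 - 1*(-2) = 16 + 2 = 18)
O = 18
(O + 26)*(-45) = (18 + 26)*(-45) = 44*(-45) = -1980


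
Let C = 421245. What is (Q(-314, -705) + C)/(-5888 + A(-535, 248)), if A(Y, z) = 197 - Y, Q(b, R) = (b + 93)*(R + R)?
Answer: -732855/5156 ≈ -142.14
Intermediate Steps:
Q(b, R) = 2*R*(93 + b) (Q(b, R) = (93 + b)*(2*R) = 2*R*(93 + b))
(Q(-314, -705) + C)/(-5888 + A(-535, 248)) = (2*(-705)*(93 - 314) + 421245)/(-5888 + (197 - 1*(-535))) = (2*(-705)*(-221) + 421245)/(-5888 + (197 + 535)) = (311610 + 421245)/(-5888 + 732) = 732855/(-5156) = 732855*(-1/5156) = -732855/5156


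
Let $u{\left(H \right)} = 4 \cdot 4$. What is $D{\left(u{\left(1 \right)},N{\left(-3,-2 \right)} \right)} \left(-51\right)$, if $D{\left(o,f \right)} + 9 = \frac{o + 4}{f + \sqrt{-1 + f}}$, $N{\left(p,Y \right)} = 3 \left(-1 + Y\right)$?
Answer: $\frac{50949}{91} + \frac{1020 i \sqrt{10}}{91} \approx 559.88 + 35.445 i$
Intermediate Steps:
$u{\left(H \right)} = 16$
$N{\left(p,Y \right)} = -3 + 3 Y$
$D{\left(o,f \right)} = -9 + \frac{4 + o}{f + \sqrt{-1 + f}}$ ($D{\left(o,f \right)} = -9 + \frac{o + 4}{f + \sqrt{-1 + f}} = -9 + \frac{4 + o}{f + \sqrt{-1 + f}}$)
$D{\left(u{\left(1 \right)},N{\left(-3,-2 \right)} \right)} \left(-51\right) = \frac{4 + 16 - 9 \left(-3 + 3 \left(-2\right)\right) - 9 \sqrt{-1 + \left(-3 + 3 \left(-2\right)\right)}}{\left(-3 + 3 \left(-2\right)\right) + \sqrt{-1 + \left(-3 + 3 \left(-2\right)\right)}} \left(-51\right) = \frac{4 + 16 - 9 \left(-3 - 6\right) - 9 \sqrt{-1 - 9}}{\left(-3 - 6\right) + \sqrt{-1 - 9}} \left(-51\right) = \frac{4 + 16 - -81 - 9 \sqrt{-1 - 9}}{-9 + \sqrt{-1 - 9}} \left(-51\right) = \frac{4 + 16 + 81 - 9 \sqrt{-10}}{-9 + \sqrt{-10}} \left(-51\right) = \frac{4 + 16 + 81 - 9 i \sqrt{10}}{-9 + i \sqrt{10}} \left(-51\right) = \frac{101 - 9 i \sqrt{10}}{-9 + i \sqrt{10}} \left(-51\right) = - \frac{51 \left(101 - 9 i \sqrt{10}\right)}{-9 + i \sqrt{10}}$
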